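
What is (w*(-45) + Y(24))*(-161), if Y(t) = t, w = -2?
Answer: -18354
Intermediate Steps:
(w*(-45) + Y(24))*(-161) = (-2*(-45) + 24)*(-161) = (90 + 24)*(-161) = 114*(-161) = -18354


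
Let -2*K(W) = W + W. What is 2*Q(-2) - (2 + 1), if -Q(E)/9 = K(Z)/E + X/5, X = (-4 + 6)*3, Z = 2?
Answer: -213/5 ≈ -42.600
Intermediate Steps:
X = 6 (X = 2*3 = 6)
K(W) = -W (K(W) = -(W + W)/2 = -W)
Q(E) = -54/5 + 18/E (Q(E) = -9*((-1*2)/E + 6/5) = -9*(-2/E + 6*(⅕)) = -9*(-2/E + 6/5) = -9*(6/5 - 2/E) = -54/5 + 18/E)
2*Q(-2) - (2 + 1) = 2*(-54/5 + 18/(-2)) - (2 + 1) = 2*(-54/5 + 18*(-½)) - 1*3 = 2*(-54/5 - 9) - 3 = 2*(-99/5) - 3 = -198/5 - 3 = -213/5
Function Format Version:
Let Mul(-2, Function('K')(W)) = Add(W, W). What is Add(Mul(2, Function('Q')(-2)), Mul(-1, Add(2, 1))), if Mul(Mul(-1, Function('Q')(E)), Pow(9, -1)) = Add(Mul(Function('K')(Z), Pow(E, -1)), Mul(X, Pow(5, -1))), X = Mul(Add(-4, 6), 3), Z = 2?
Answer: Rational(-213, 5) ≈ -42.600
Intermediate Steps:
X = 6 (X = Mul(2, 3) = 6)
Function('K')(W) = Mul(-1, W) (Function('K')(W) = Mul(Rational(-1, 2), Add(W, W)) = Mul(Rational(-1, 2), Mul(2, W)) = Mul(-1, W))
Function('Q')(E) = Add(Rational(-54, 5), Mul(18, Pow(E, -1))) (Function('Q')(E) = Mul(-9, Add(Mul(Mul(-1, 2), Pow(E, -1)), Mul(6, Pow(5, -1)))) = Mul(-9, Add(Mul(-2, Pow(E, -1)), Mul(6, Rational(1, 5)))) = Mul(-9, Add(Mul(-2, Pow(E, -1)), Rational(6, 5))) = Mul(-9, Add(Rational(6, 5), Mul(-2, Pow(E, -1)))) = Add(Rational(-54, 5), Mul(18, Pow(E, -1))))
Add(Mul(2, Function('Q')(-2)), Mul(-1, Add(2, 1))) = Add(Mul(2, Add(Rational(-54, 5), Mul(18, Pow(-2, -1)))), Mul(-1, Add(2, 1))) = Add(Mul(2, Add(Rational(-54, 5), Mul(18, Rational(-1, 2)))), Mul(-1, 3)) = Add(Mul(2, Add(Rational(-54, 5), -9)), -3) = Add(Mul(2, Rational(-99, 5)), -3) = Add(Rational(-198, 5), -3) = Rational(-213, 5)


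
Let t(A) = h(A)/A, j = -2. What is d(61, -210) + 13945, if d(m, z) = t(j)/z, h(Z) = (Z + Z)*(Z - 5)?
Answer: 209176/15 ≈ 13945.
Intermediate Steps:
h(Z) = 2*Z*(-5 + Z) (h(Z) = (2*Z)*(-5 + Z) = 2*Z*(-5 + Z))
t(A) = -10 + 2*A (t(A) = (2*A*(-5 + A))/A = -10 + 2*A)
d(m, z) = -14/z (d(m, z) = (-10 + 2*(-2))/z = (-10 - 4)/z = -14/z)
d(61, -210) + 13945 = -14/(-210) + 13945 = -14*(-1/210) + 13945 = 1/15 + 13945 = 209176/15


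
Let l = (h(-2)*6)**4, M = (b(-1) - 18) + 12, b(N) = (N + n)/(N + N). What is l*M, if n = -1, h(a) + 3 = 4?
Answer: -6480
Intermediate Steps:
h(a) = 1 (h(a) = -3 + 4 = 1)
b(N) = (-1 + N)/(2*N) (b(N) = (N - 1)/(N + N) = (-1 + N)/((2*N)) = (-1 + N)*(1/(2*N)) = (-1 + N)/(2*N))
M = -5 (M = ((1/2)*(-1 - 1)/(-1) - 18) + 12 = ((1/2)*(-1)*(-2) - 18) + 12 = (1 - 18) + 12 = -17 + 12 = -5)
l = 1296 (l = (1*6)**4 = 6**4 = 1296)
l*M = 1296*(-5) = -6480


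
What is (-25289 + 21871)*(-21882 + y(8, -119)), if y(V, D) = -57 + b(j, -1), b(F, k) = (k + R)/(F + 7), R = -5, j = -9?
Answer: 74977248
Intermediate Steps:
b(F, k) = (-5 + k)/(7 + F) (b(F, k) = (k - 5)/(F + 7) = (-5 + k)/(7 + F))
y(V, D) = -54 (y(V, D) = -57 + (-5 - 1)/(7 - 9) = -57 - 6/(-2) = -57 - ½*(-6) = -57 + 3 = -54)
(-25289 + 21871)*(-21882 + y(8, -119)) = (-25289 + 21871)*(-21882 - 54) = -3418*(-21936) = 74977248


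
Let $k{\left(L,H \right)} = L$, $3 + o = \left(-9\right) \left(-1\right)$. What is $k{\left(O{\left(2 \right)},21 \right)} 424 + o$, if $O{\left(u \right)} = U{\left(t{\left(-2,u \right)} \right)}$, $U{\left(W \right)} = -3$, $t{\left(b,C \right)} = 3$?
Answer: $-1266$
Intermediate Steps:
$O{\left(u \right)} = -3$
$o = 6$ ($o = -3 - -9 = -3 + 9 = 6$)
$k{\left(O{\left(2 \right)},21 \right)} 424 + o = \left(-3\right) 424 + 6 = -1272 + 6 = -1266$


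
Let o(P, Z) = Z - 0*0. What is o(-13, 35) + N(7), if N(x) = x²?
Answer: 84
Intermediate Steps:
o(P, Z) = Z (o(P, Z) = Z - 1*0 = Z + 0 = Z)
o(-13, 35) + N(7) = 35 + 7² = 35 + 49 = 84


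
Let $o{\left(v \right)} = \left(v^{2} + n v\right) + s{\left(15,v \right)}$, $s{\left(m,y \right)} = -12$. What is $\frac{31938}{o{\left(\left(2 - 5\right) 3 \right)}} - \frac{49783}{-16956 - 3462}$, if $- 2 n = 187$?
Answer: $\frac{464958337}{12393726} \approx 37.516$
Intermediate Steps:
$n = - \frac{187}{2}$ ($n = \left(- \frac{1}{2}\right) 187 = - \frac{187}{2} \approx -93.5$)
$o{\left(v \right)} = -12 + v^{2} - \frac{187 v}{2}$ ($o{\left(v \right)} = \left(v^{2} - \frac{187 v}{2}\right) - 12 = -12 + v^{2} - \frac{187 v}{2}$)
$\frac{31938}{o{\left(\left(2 - 5\right) 3 \right)}} - \frac{49783}{-16956 - 3462} = \frac{31938}{-12 + \left(\left(2 - 5\right) 3\right)^{2} - \frac{187 \left(2 - 5\right) 3}{2}} - \frac{49783}{-16956 - 3462} = \frac{31938}{-12 + \left(\left(-3\right) 3\right)^{2} - \frac{187 \left(\left(-3\right) 3\right)}{2}} - \frac{49783}{-20418} = \frac{31938}{-12 + \left(-9\right)^{2} - - \frac{1683}{2}} - - \frac{49783}{20418} = \frac{31938}{-12 + 81 + \frac{1683}{2}} + \frac{49783}{20418} = \frac{31938}{\frac{1821}{2}} + \frac{49783}{20418} = 31938 \cdot \frac{2}{1821} + \frac{49783}{20418} = \frac{21292}{607} + \frac{49783}{20418} = \frac{464958337}{12393726}$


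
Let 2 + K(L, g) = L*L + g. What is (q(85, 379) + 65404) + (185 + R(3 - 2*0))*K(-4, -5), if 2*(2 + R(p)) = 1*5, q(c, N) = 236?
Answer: 134619/2 ≈ 67310.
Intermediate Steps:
K(L, g) = -2 + g + L² (K(L, g) = -2 + (L*L + g) = -2 + (L² + g) = -2 + (g + L²) = -2 + g + L²)
R(p) = ½ (R(p) = -2 + (1*5)/2 = -2 + (½)*5 = -2 + 5/2 = ½)
(q(85, 379) + 65404) + (185 + R(3 - 2*0))*K(-4, -5) = (236 + 65404) + (185 + ½)*(-2 - 5 + (-4)²) = 65640 + 371*(-2 - 5 + 16)/2 = 65640 + (371/2)*9 = 65640 + 3339/2 = 134619/2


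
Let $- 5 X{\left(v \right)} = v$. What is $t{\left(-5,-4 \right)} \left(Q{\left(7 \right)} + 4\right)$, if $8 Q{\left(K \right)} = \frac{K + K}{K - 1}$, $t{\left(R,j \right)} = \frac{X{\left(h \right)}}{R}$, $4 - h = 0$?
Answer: $\frac{103}{150} \approx 0.68667$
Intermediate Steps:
$h = 4$ ($h = 4 - 0 = 4 + 0 = 4$)
$X{\left(v \right)} = - \frac{v}{5}$
$t{\left(R,j \right)} = - \frac{4}{5 R}$ ($t{\left(R,j \right)} = \frac{\left(- \frac{1}{5}\right) 4}{R} = - \frac{4}{5 R}$)
$Q{\left(K \right)} = \frac{K}{4 \left(-1 + K\right)}$ ($Q{\left(K \right)} = \frac{\left(K + K\right) \frac{1}{K - 1}}{8} = \frac{2 K \frac{1}{-1 + K}}{8} = \frac{K}{4 \left(-1 + K\right)}$)
$t{\left(-5,-4 \right)} \left(Q{\left(7 \right)} + 4\right) = - \frac{4}{5 \left(-5\right)} \left(\frac{1}{4} \cdot 7 \frac{1}{-1 + 7} + 4\right) = \left(- \frac{4}{5}\right) \left(- \frac{1}{5}\right) \left(\frac{1}{4} \cdot 7 \cdot \frac{1}{6} + 4\right) = \frac{4 \left(\frac{1}{4} \cdot 7 \cdot \frac{1}{6} + 4\right)}{25} = \frac{4 \left(\frac{7}{24} + 4\right)}{25} = \frac{4}{25} \cdot \frac{103}{24} = \frac{103}{150}$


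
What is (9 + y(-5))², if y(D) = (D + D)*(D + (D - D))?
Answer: 3481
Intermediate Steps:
y(D) = 2*D² (y(D) = (2*D)*(D + 0) = (2*D)*D = 2*D²)
(9 + y(-5))² = (9 + 2*(-5)²)² = (9 + 2*25)² = (9 + 50)² = 59² = 3481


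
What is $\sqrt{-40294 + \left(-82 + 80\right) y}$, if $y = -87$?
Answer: $2 i \sqrt{10030} \approx 200.3 i$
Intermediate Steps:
$\sqrt{-40294 + \left(-82 + 80\right) y} = \sqrt{-40294 + \left(-82 + 80\right) \left(-87\right)} = \sqrt{-40294 - -174} = \sqrt{-40294 + 174} = \sqrt{-40120} = 2 i \sqrt{10030}$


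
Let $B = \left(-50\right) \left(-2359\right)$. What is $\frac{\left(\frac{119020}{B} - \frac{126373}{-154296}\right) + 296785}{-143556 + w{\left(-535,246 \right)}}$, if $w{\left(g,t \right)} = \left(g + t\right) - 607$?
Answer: $- \frac{49102606905157}{23899206774240} \approx -2.0546$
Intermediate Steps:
$B = 117950$
$w{\left(g,t \right)} = -607 + g + t$
$\frac{\left(\frac{119020}{B} - \frac{126373}{-154296}\right) + 296785}{-143556 + w{\left(-535,246 \right)}} = \frac{\left(\frac{119020}{117950} - \frac{126373}{-154296}\right) + 296785}{-143556 - 896} = \frac{\left(119020 \cdot \frac{1}{117950} - - \frac{126373}{154296}\right) + 296785}{-143556 - 896} = \frac{\left(\frac{11902}{11795} + \frac{126373}{154296}\right) + 296785}{-144452} = \left(\frac{3327000527}{1819921320} + 296785\right) \left(- \frac{1}{144452}\right) = \frac{540128675956727}{1819921320} \left(- \frac{1}{144452}\right) = - \frac{49102606905157}{23899206774240}$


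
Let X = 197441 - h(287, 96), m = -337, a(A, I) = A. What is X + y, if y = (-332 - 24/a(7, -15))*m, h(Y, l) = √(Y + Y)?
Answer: 2173363/7 - √574 ≈ 3.1046e+5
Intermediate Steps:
h(Y, l) = √2*√Y (h(Y, l) = √(2*Y) = √2*√Y)
X = 197441 - √574 (X = 197441 - √2*√287 = 197441 - √574 ≈ 1.9742e+5)
y = 791276/7 (y = (-332 - 24/7)*(-337) = -2348/7*(-337) = 791276/7 ≈ 1.1304e+5)
X + y = (197441 - √574) + 791276/7 = 2173363/7 - √574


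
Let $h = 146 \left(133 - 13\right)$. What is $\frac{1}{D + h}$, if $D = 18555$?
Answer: $\frac{1}{36075} \approx 2.772 \cdot 10^{-5}$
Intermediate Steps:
$h = 17520$ ($h = 146 \left(133 + \left(-44 + 31\right)\right) = 146 \left(133 - 13\right) = 146 \cdot 120 = 17520$)
$\frac{1}{D + h} = \frac{1}{18555 + 17520} = \frac{1}{36075}$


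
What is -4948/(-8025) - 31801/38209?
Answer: -66144893/306627225 ≈ -0.21572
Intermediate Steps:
-4948/(-8025) - 31801/38209 = -4948*(-1/8025) - 31801*1/38209 = 4948/8025 - 31801/38209 = -66144893/306627225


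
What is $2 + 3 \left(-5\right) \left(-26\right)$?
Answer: $392$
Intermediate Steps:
$2 + 3 \left(-5\right) \left(-26\right) = 2 - -390 = 2 + 390 = 392$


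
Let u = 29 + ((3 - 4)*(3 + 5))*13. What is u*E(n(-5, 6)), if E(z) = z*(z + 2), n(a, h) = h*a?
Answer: -63000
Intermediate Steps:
n(a, h) = a*h
E(z) = z*(2 + z)
u = -75 (u = 29 - 1*8*13 = 29 - 8*13 = 29 - 104 = -75)
u*E(n(-5, 6)) = -75*(-5*6)*(2 - 5*6) = -(-2250)*(2 - 30) = -(-2250)*(-28) = -75*840 = -63000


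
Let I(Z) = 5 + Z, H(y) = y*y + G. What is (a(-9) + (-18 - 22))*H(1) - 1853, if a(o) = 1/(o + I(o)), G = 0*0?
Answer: -24610/13 ≈ -1893.1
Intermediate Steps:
G = 0
H(y) = y² (H(y) = y*y + 0 = y² + 0 = y²)
a(o) = 1/(5 + 2*o) (a(o) = 1/(o + (5 + o)) = 1/(5 + 2*o))
(a(-9) + (-18 - 22))*H(1) - 1853 = (1/(5 + 2*(-9)) + (-18 - 22))*1² - 1853 = (1/(5 - 18) - 40)*1 - 1853 = (1/(-13) - 40)*1 - 1853 = (-1/13 - 40)*1 - 1853 = -521/13*1 - 1853 = -521/13 - 1853 = -24610/13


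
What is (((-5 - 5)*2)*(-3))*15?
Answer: 900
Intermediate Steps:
(((-5 - 5)*2)*(-3))*15 = (-10*2*(-3))*15 = -20*(-3)*15 = 60*15 = 900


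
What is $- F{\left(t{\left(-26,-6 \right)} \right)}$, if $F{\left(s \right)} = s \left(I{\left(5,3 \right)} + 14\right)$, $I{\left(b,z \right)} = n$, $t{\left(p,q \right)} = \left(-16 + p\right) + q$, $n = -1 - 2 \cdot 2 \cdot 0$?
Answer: $624$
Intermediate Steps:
$n = -1$ ($n = -1 - 4 \cdot 0 = -1 - 0 = -1 + 0 = -1$)
$t{\left(p,q \right)} = -16 + p + q$
$I{\left(b,z \right)} = -1$
$F{\left(s \right)} = 13 s$ ($F{\left(s \right)} = s \left(-1 + 14\right) = s 13 = 13 s$)
$- F{\left(t{\left(-26,-6 \right)} \right)} = - 13 \left(-16 - 26 - 6\right) = - 13 \left(-48\right) = \left(-1\right) \left(-624\right) = 624$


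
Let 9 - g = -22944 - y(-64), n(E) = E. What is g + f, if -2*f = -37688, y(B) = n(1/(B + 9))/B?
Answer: 147125441/3520 ≈ 41797.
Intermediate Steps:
y(B) = 1/(B*(9 + B)) (y(B) = 1/((B + 9)*B) = 1/((9 + B)*B) = 1/(B*(9 + B)))
g = 80794561/3520 (g = 9 - (-22944 - 1/((-64)*(9 - 64))) = 9 - (-22944 - (-1)/(64*(-55))) = 9 - (-22944 - (-1)*(-1)/(64*55)) = 9 - (-22944 - 1*1/3520) = 9 - (-22944 - 1/3520) = 9 - 1*(-80762881/3520) = 9 + 80762881/3520 = 80794561/3520 ≈ 22953.)
f = 18844 (f = -½*(-37688) = 18844)
g + f = 80794561/3520 + 18844 = 147125441/3520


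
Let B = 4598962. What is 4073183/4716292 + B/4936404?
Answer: 10449231135709/5820380673492 ≈ 1.7953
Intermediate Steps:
4073183/4716292 + B/4936404 = 4073183/4716292 + 4598962/4936404 = 4073183*(1/4716292) + 4598962*(1/4936404) = 4073183/4716292 + 2299481/2468202 = 10449231135709/5820380673492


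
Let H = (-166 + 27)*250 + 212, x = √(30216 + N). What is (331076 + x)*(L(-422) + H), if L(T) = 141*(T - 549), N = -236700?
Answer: -56762649124 - 342898*I*√51621 ≈ -5.6763e+10 - 7.7907e+7*I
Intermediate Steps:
L(T) = -77409 + 141*T (L(T) = 141*(-549 + T) = -77409 + 141*T)
x = 2*I*√51621 (x = √(30216 - 236700) = √(-206484) = 2*I*√51621 ≈ 454.41*I)
H = -34538 (H = -139*250 + 212 = -34750 + 212 = -34538)
(331076 + x)*(L(-422) + H) = (331076 + 2*I*√51621)*((-77409 + 141*(-422)) - 34538) = (331076 + 2*I*√51621)*((-77409 - 59502) - 34538) = (331076 + 2*I*√51621)*(-136911 - 34538) = (331076 + 2*I*√51621)*(-171449) = -56762649124 - 342898*I*√51621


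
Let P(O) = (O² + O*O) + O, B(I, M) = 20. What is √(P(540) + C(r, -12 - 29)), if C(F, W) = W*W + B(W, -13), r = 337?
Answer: 3*√65049 ≈ 765.14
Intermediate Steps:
C(F, W) = 20 + W² (C(F, W) = W*W + 20 = W² + 20 = 20 + W²)
P(O) = O + 2*O² (P(O) = (O² + O²) + O = 2*O² + O = O + 2*O²)
√(P(540) + C(r, -12 - 29)) = √(540*(1 + 2*540) + (20 + (-12 - 29)²)) = √(540*(1 + 1080) + (20 + (-41)²)) = √(540*1081 + (20 + 1681)) = √(583740 + 1701) = √585441 = 3*√65049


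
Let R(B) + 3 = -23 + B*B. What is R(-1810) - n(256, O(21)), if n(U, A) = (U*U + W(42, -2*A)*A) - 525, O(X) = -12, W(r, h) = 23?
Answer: 3211339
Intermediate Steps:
R(B) = -26 + B**2 (R(B) = -3 + (-23 + B*B) = -3 + (-23 + B**2) = -26 + B**2)
n(U, A) = -525 + U**2 + 23*A (n(U, A) = (U*U + 23*A) - 525 = (U**2 + 23*A) - 525 = -525 + U**2 + 23*A)
R(-1810) - n(256, O(21)) = (-26 + (-1810)**2) - (-525 + 256**2 + 23*(-12)) = (-26 + 3276100) - (-525 + 65536 - 276) = 3276074 - 1*64735 = 3276074 - 64735 = 3211339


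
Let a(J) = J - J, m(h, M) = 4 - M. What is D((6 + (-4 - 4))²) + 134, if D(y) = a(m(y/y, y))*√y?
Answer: 134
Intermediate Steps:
a(J) = 0
D(y) = 0 (D(y) = 0*√y = 0)
D((6 + (-4 - 4))²) + 134 = 0 + 134 = 134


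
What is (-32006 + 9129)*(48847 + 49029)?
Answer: -2239109252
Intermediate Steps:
(-32006 + 9129)*(48847 + 49029) = -22877*97876 = -2239109252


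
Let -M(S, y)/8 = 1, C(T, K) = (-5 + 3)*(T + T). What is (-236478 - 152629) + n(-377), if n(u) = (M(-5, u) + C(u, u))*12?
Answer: -371107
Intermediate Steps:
C(T, K) = -4*T
M(S, y) = -8 (M(S, y) = -8*1 = -8)
n(u) = -96 - 48*u (n(u) = (-8 - 4*u)*12 = -96 - 48*u)
(-236478 - 152629) + n(-377) = (-236478 - 152629) + (-96 - 48*(-377)) = -389107 + (-96 + 18096) = -389107 + 18000 = -371107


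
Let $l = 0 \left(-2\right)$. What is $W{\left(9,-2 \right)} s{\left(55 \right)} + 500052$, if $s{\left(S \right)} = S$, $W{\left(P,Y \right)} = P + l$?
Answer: $500547$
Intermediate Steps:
$l = 0$
$W{\left(P,Y \right)} = P$ ($W{\left(P,Y \right)} = P + 0 = P$)
$W{\left(9,-2 \right)} s{\left(55 \right)} + 500052 = 9 \cdot 55 + 500052 = 495 + 500052 = 500547$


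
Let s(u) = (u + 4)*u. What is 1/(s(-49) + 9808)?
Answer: 1/12013 ≈ 8.3243e-5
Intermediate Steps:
s(u) = u*(4 + u) (s(u) = (4 + u)*u = u*(4 + u))
1/(s(-49) + 9808) = 1/(-49*(4 - 49) + 9808) = 1/(-49*(-45) + 9808) = 1/(2205 + 9808) = 1/12013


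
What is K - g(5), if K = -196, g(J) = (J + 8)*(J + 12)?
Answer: -417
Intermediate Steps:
g(J) = (8 + J)*(12 + J)
K - g(5) = -196 - (96 + 5² + 20*5) = -196 - (96 + 25 + 100) = -196 - 1*221 = -196 - 221 = -417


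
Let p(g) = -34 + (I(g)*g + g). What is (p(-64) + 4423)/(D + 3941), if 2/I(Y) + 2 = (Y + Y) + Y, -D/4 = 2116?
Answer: -419589/438731 ≈ -0.95637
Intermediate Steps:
D = -8464 (D = -4*2116 = -8464)
I(Y) = 2/(-2 + 3*Y) (I(Y) = 2/(-2 + ((Y + Y) + Y)) = 2/(-2 + (2*Y + Y)) = 2/(-2 + 3*Y))
p(g) = -34 + g + 2*g/(-2 + 3*g) (p(g) = -34 + ((2/(-2 + 3*g))*g + g) = -34 + (2*g/(-2 + 3*g) + g) = -34 + (g + 2*g/(-2 + 3*g)) = -34 + g + 2*g/(-2 + 3*g))
(p(-64) + 4423)/(D + 3941) = ((68 - 102*(-64) + 3*(-64)²)/(-2 + 3*(-64)) + 4423)/(-8464 + 3941) = ((68 + 6528 + 3*4096)/(-2 - 192) + 4423)/(-4523) = ((68 + 6528 + 12288)/(-194) + 4423)*(-1/4523) = (-1/194*18884 + 4423)*(-1/4523) = (-9442/97 + 4423)*(-1/4523) = (419589/97)*(-1/4523) = -419589/438731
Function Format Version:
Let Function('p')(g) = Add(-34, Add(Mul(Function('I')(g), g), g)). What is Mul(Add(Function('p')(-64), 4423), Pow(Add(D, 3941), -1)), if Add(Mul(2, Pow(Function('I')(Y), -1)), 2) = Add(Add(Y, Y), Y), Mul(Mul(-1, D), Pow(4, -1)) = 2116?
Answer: Rational(-419589, 438731) ≈ -0.95637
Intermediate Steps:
D = -8464 (D = Mul(-4, 2116) = -8464)
Function('I')(Y) = Mul(2, Pow(Add(-2, Mul(3, Y)), -1)) (Function('I')(Y) = Mul(2, Pow(Add(-2, Add(Add(Y, Y), Y)), -1)) = Mul(2, Pow(Add(-2, Add(Mul(2, Y), Y)), -1)) = Mul(2, Pow(Add(-2, Mul(3, Y)), -1)))
Function('p')(g) = Add(-34, g, Mul(2, g, Pow(Add(-2, Mul(3, g)), -1))) (Function('p')(g) = Add(-34, Add(Mul(Mul(2, Pow(Add(-2, Mul(3, g)), -1)), g), g)) = Add(-34, Add(Mul(2, g, Pow(Add(-2, Mul(3, g)), -1)), g)) = Add(-34, Add(g, Mul(2, g, Pow(Add(-2, Mul(3, g)), -1)))) = Add(-34, g, Mul(2, g, Pow(Add(-2, Mul(3, g)), -1))))
Mul(Add(Function('p')(-64), 4423), Pow(Add(D, 3941), -1)) = Mul(Add(Mul(Pow(Add(-2, Mul(3, -64)), -1), Add(68, Mul(-102, -64), Mul(3, Pow(-64, 2)))), 4423), Pow(Add(-8464, 3941), -1)) = Mul(Add(Mul(Pow(Add(-2, -192), -1), Add(68, 6528, Mul(3, 4096))), 4423), Pow(-4523, -1)) = Mul(Add(Mul(Pow(-194, -1), Add(68, 6528, 12288)), 4423), Rational(-1, 4523)) = Mul(Add(Mul(Rational(-1, 194), 18884), 4423), Rational(-1, 4523)) = Mul(Add(Rational(-9442, 97), 4423), Rational(-1, 4523)) = Mul(Rational(419589, 97), Rational(-1, 4523)) = Rational(-419589, 438731)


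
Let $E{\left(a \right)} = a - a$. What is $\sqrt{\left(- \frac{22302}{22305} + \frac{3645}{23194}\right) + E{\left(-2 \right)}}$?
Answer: $\frac{3 i \sqrt{2784519905199910}}{172447390} \approx 0.91799 i$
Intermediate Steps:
$E{\left(a \right)} = 0$
$\sqrt{\left(- \frac{22302}{22305} + \frac{3645}{23194}\right) + E{\left(-2 \right)}} = \sqrt{\left(- \frac{22302}{22305} + \frac{3645}{23194}\right) + 0} = \sqrt{\left(\left(-22302\right) \frac{1}{22305} + 3645 \cdot \frac{1}{23194}\right) + 0} = \sqrt{\left(- \frac{7434}{7435} + \frac{3645}{23194}\right) + 0} = \sqrt{- \frac{145323621}{172447390} + 0} = \sqrt{- \frac{145323621}{172447390}} = \frac{3 i \sqrt{2784519905199910}}{172447390}$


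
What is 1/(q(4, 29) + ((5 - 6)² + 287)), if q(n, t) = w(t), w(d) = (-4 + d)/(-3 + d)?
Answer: 26/7513 ≈ 0.0034607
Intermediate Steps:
w(d) = (-4 + d)/(-3 + d)
q(n, t) = (-4 + t)/(-3 + t)
1/(q(4, 29) + ((5 - 6)² + 287)) = 1/((-4 + 29)/(-3 + 29) + ((5 - 6)² + 287)) = 1/(25/26 + ((-1)² + 287)) = 1/((1/26)*25 + (1 + 287)) = 1/(25/26 + 288) = 1/(7513/26) = 26/7513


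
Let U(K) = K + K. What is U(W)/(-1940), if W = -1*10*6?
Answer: 6/97 ≈ 0.061856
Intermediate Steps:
W = -60 (W = -10*6 = -60)
U(K) = 2*K
U(W)/(-1940) = (2*(-60))/(-1940) = -120*(-1/1940) = 6/97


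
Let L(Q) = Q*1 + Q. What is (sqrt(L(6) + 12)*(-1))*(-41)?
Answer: 82*sqrt(6) ≈ 200.86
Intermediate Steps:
L(Q) = 2*Q (L(Q) = Q + Q = 2*Q)
(sqrt(L(6) + 12)*(-1))*(-41) = (sqrt(2*6 + 12)*(-1))*(-41) = (sqrt(12 + 12)*(-1))*(-41) = (sqrt(24)*(-1))*(-41) = ((2*sqrt(6))*(-1))*(-41) = -2*sqrt(6)*(-41) = 82*sqrt(6)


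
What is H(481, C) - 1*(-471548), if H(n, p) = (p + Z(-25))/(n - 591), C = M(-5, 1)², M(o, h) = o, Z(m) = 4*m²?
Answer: 10373551/22 ≈ 4.7153e+5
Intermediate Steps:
C = 25 (C = (-5)² = 25)
H(n, p) = (2500 + p)/(-591 + n) (H(n, p) = (p + 4*(-25)²)/(n - 591) = (p + 4*625)/(-591 + n) = (p + 2500)/(-591 + n) = (2500 + p)/(-591 + n))
H(481, C) - 1*(-471548) = (2500 + 25)/(-591 + 481) - 1*(-471548) = 2525/(-110) + 471548 = -1/110*2525 + 471548 = -505/22 + 471548 = 10373551/22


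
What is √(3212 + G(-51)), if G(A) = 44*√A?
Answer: 2*√(803 + 11*I*√51) ≈ 56.742 + 2.7689*I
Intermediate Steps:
√(3212 + G(-51)) = √(3212 + 44*√(-51)) = √(3212 + 44*(I*√51)) = √(3212 + 44*I*√51)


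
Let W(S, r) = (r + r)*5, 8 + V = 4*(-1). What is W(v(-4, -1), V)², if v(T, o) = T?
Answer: 14400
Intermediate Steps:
V = -12 (V = -8 + 4*(-1) = -8 - 4 = -12)
W(S, r) = 10*r (W(S, r) = (2*r)*5 = 10*r)
W(v(-4, -1), V)² = (10*(-12))² = (-120)² = 14400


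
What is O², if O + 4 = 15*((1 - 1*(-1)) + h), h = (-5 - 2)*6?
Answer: 364816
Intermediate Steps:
h = -42 (h = -7*6 = -42)
O = -604 (O = -4 + 15*((1 - 1*(-1)) - 42) = -4 + 15*((1 + 1) - 42) = -4 + 15*(2 - 42) = -4 + 15*(-40) = -4 - 600 = -604)
O² = (-604)² = 364816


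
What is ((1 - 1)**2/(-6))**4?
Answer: 0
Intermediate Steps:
((1 - 1)**2/(-6))**4 = (0**2*(-1/6))**4 = (0*(-1/6))**4 = 0**4 = 0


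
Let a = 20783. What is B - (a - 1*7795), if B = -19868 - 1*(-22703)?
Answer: -10153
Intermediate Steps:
B = 2835 (B = -19868 + 22703 = 2835)
B - (a - 1*7795) = 2835 - (20783 - 1*7795) = 2835 - (20783 - 7795) = 2835 - 1*12988 = 2835 - 12988 = -10153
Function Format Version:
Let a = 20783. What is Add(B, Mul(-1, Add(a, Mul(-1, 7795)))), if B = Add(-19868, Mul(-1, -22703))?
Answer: -10153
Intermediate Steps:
B = 2835 (B = Add(-19868, 22703) = 2835)
Add(B, Mul(-1, Add(a, Mul(-1, 7795)))) = Add(2835, Mul(-1, Add(20783, Mul(-1, 7795)))) = Add(2835, Mul(-1, Add(20783, -7795))) = Add(2835, Mul(-1, 12988)) = Add(2835, -12988) = -10153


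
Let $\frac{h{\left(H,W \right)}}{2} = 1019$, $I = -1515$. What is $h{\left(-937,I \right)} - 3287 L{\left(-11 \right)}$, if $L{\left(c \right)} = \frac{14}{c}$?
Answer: $\frac{68436}{11} \approx 6221.5$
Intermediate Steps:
$h{\left(H,W \right)} = 2038$ ($h{\left(H,W \right)} = 2 \cdot 1019 = 2038$)
$h{\left(-937,I \right)} - 3287 L{\left(-11 \right)} = 2038 - 3287 \frac{14}{-11} = 2038 - 3287 \cdot 14 \left(- \frac{1}{11}\right) = 2038 - 3287 \left(- \frac{14}{11}\right) = 2038 - - \frac{46018}{11} = 2038 + \frac{46018}{11} = \frac{68436}{11}$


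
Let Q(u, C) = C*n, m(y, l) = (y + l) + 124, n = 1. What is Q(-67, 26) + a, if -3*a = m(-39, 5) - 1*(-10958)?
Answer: -10970/3 ≈ -3656.7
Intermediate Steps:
m(y, l) = 124 + l + y (m(y, l) = (l + y) + 124 = 124 + l + y)
Q(u, C) = C (Q(u, C) = C*1 = C)
a = -11048/3 (a = -((124 + 5 - 39) - 1*(-10958))/3 = -(90 + 10958)/3 = -⅓*11048 = -11048/3 ≈ -3682.7)
Q(-67, 26) + a = 26 - 11048/3 = -10970/3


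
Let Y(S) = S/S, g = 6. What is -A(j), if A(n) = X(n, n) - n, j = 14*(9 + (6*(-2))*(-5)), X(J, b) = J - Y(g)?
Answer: 1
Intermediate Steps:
Y(S) = 1
X(J, b) = -1 + J (X(J, b) = J - 1*1 = J - 1 = -1 + J)
j = 966 (j = 14*(9 - 12*(-5)) = 14*(9 + 60) = 14*69 = 966)
A(n) = -1 (A(n) = (-1 + n) - n = -1)
-A(j) = -1*(-1) = 1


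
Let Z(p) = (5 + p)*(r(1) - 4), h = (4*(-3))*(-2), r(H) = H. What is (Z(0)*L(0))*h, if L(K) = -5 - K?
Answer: 1800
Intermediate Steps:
h = 24 (h = -12*(-2) = 24)
Z(p) = -15 - 3*p (Z(p) = (5 + p)*(1 - 4) = (5 + p)*(-3) = -15 - 3*p)
(Z(0)*L(0))*h = ((-15 - 3*0)*(-5 - 1*0))*24 = ((-15 + 0)*(-5 + 0))*24 = -15*(-5)*24 = 75*24 = 1800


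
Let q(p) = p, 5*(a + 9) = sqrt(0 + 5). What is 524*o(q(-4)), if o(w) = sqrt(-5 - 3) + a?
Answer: -4716 + 524*sqrt(5)/5 + 1048*I*sqrt(2) ≈ -4481.7 + 1482.1*I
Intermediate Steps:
a = -9 + sqrt(5)/5 (a = -9 + sqrt(0 + 5)/5 = -9 + sqrt(5)/5 ≈ -8.5528)
o(w) = -9 + sqrt(5)/5 + 2*I*sqrt(2) (o(w) = sqrt(-5 - 3) + (-9 + sqrt(5)/5) = sqrt(-8) + (-9 + sqrt(5)/5) = 2*I*sqrt(2) + (-9 + sqrt(5)/5) = -9 + sqrt(5)/5 + 2*I*sqrt(2))
524*o(q(-4)) = 524*(-9 + sqrt(5)/5 + 2*I*sqrt(2)) = -4716 + 524*sqrt(5)/5 + 1048*I*sqrt(2)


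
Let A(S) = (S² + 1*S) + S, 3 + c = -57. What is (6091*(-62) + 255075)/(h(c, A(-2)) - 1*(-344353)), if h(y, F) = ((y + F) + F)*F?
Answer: -122567/344353 ≈ -0.35593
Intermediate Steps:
c = -60 (c = -3 - 57 = -60)
A(S) = S² + 2*S (A(S) = (S² + S) + S = (S + S²) + S = S² + 2*S)
h(y, F) = F*(y + 2*F) (h(y, F) = ((F + y) + F)*F = (y + 2*F)*F = F*(y + 2*F))
(6091*(-62) + 255075)/(h(c, A(-2)) - 1*(-344353)) = (6091*(-62) + 255075)/((-2*(2 - 2))*(-60 + 2*(-2*(2 - 2))) - 1*(-344353)) = (-377642 + 255075)/((-2*0)*(-60 + 2*(-2*0)) + 344353) = -122567/(0*(-60 + 2*0) + 344353) = -122567/(0*(-60 + 0) + 344353) = -122567/(0*(-60) + 344353) = -122567/(0 + 344353) = -122567/344353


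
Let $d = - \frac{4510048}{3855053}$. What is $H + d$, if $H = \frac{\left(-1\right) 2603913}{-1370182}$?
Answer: $\frac{3858636033653}{5282124229646} \approx 0.73051$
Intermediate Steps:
$d = - \frac{4510048}{3855053}$ ($d = \left(-4510048\right) \frac{1}{3855053} = - \frac{4510048}{3855053} \approx -1.1699$)
$H = \frac{2603913}{1370182}$ ($H = \left(-2603913\right) \left(- \frac{1}{1370182}\right) = \frac{2603913}{1370182} \approx 1.9004$)
$H + d = \frac{2603913}{1370182} - \frac{4510048}{3855053} = \frac{3858636033653}{5282124229646}$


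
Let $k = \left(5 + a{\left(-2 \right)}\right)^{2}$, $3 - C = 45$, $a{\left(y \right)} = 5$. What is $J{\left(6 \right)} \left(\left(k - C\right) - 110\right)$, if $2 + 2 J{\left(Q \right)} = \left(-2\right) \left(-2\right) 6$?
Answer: $352$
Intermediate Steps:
$C = -42$ ($C = 3 - 45 = -42$)
$k = 100$ ($k = \left(5 + 5\right)^{2} = 10^{2} = 100$)
$J{\left(Q \right)} = 11$ ($J{\left(Q \right)} = -1 + \frac{\left(-2\right) \left(-2\right) 6}{2} = -1 + \frac{4 \cdot 6}{2} = -1 + \frac{1}{2} \cdot 24 = -1 + 12 = 11$)
$J{\left(6 \right)} \left(\left(k - C\right) - 110\right) = 11 \left(\left(100 - -42\right) - 110\right) = 11 \left(\left(100 + 42\right) - 110\right) = 11 \left(142 - 110\right) = 11 \cdot 32 = 352$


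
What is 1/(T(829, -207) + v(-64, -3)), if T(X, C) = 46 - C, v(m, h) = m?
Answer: 1/189 ≈ 0.0052910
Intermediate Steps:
1/(T(829, -207) + v(-64, -3)) = 1/((46 - 1*(-207)) - 64) = 1/((46 + 207) - 64) = 1/(253 - 64) = 1/189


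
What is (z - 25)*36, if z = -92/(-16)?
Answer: -693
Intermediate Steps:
z = 23/4 (z = -92*(-1/16) = 23/4 ≈ 5.7500)
(z - 25)*36 = (23/4 - 25)*36 = -77/4*36 = -693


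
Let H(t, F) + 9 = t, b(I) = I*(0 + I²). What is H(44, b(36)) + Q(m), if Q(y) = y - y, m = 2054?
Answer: 35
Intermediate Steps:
b(I) = I³ (b(I) = I*I² = I³)
H(t, F) = -9 + t
Q(y) = 0
H(44, b(36)) + Q(m) = (-9 + 44) + 0 = 35 + 0 = 35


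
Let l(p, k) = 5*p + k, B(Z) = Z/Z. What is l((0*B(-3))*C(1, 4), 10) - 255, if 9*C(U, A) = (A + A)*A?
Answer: -245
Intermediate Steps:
B(Z) = 1
C(U, A) = 2*A²/9 (C(U, A) = ((A + A)*A)/9 = ((2*A)*A)/9 = (2*A²)/9 = 2*A²/9)
l(p, k) = k + 5*p
l((0*B(-3))*C(1, 4), 10) - 255 = (10 + 5*((0*1)*((2/9)*4²))) - 255 = (10 + 5*(0*((2/9)*16))) - 255 = (10 + 5*(0*(32/9))) - 255 = (10 + 5*0) - 255 = (10 + 0) - 255 = 10 - 255 = -245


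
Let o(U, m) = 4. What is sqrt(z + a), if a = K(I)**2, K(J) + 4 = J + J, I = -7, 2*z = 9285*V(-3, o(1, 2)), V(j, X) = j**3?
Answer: 189*I*sqrt(14)/2 ≈ 353.59*I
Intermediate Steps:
z = -250695/2 (z = (9285*(-3)**3)/2 = (9285*(-27))/2 = (1/2)*(-250695) = -250695/2 ≈ -1.2535e+5)
K(J) = -4 + 2*J (K(J) = -4 + (J + J) = -4 + 2*J)
a = 324 (a = (-4 + 2*(-7))**2 = (-4 - 14)**2 = (-18)**2 = 324)
sqrt(z + a) = sqrt(-250695/2 + 324) = sqrt(-250047/2) = 189*I*sqrt(14)/2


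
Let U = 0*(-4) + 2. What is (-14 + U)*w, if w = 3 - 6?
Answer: 36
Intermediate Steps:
w = -3
U = 2 (U = 0 + 2 = 2)
(-14 + U)*w = (-14 + 2)*(-3) = -12*(-3) = 36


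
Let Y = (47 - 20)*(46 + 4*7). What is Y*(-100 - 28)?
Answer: -255744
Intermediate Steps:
Y = 1998 (Y = 27*(46 + 28) = 27*74 = 1998)
Y*(-100 - 28) = 1998*(-100 - 28) = 1998*(-128) = -255744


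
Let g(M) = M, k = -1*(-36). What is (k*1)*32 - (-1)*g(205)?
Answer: 1357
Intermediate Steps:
k = 36
(k*1)*32 - (-1)*g(205) = (36*1)*32 - (-1)*205 = 36*32 - 1*(-205) = 1152 + 205 = 1357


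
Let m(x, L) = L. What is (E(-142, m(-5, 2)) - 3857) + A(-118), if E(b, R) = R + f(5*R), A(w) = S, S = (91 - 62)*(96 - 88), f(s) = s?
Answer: -3613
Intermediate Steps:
S = 232 (S = 29*8 = 232)
A(w) = 232
E(b, R) = 6*R (E(b, R) = R + 5*R = 6*R)
(E(-142, m(-5, 2)) - 3857) + A(-118) = (6*2 - 3857) + 232 = (12 - 3857) + 232 = -3845 + 232 = -3613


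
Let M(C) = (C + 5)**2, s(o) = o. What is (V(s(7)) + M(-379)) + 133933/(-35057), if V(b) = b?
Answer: 4903744398/35057 ≈ 1.3988e+5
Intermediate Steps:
M(C) = (5 + C)**2
(V(s(7)) + M(-379)) + 133933/(-35057) = (7 + (5 - 379)**2) + 133933/(-35057) = (7 + (-374)**2) + 133933*(-1/35057) = (7 + 139876) - 133933/35057 = 139883 - 133933/35057 = 4903744398/35057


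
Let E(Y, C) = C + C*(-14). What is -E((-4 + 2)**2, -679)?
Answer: -8827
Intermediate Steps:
E(Y, C) = -13*C (E(Y, C) = C - 14*C = -13*C)
-E((-4 + 2)**2, -679) = -(-13)*(-679) = -1*8827 = -8827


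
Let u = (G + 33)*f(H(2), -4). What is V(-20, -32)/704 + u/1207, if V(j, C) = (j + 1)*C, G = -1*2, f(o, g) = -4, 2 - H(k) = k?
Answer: 20205/26554 ≈ 0.76090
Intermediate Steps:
H(k) = 2 - k
G = -2
V(j, C) = C*(1 + j) (V(j, C) = (1 + j)*C = C*(1 + j))
u = -124 (u = (-2 + 33)*(-4) = 31*(-4) = -124)
V(-20, -32)/704 + u/1207 = -32*(1 - 20)/704 - 124/1207 = -32*(-19)*(1/704) - 124*1/1207 = 608*(1/704) - 124/1207 = 19/22 - 124/1207 = 20205/26554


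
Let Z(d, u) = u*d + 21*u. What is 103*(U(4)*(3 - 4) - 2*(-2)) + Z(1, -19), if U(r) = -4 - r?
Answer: 818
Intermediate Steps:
Z(d, u) = 21*u + d*u (Z(d, u) = d*u + 21*u = 21*u + d*u)
103*(U(4)*(3 - 4) - 2*(-2)) + Z(1, -19) = 103*((-4 - 1*4)*(3 - 4) - 2*(-2)) - 19*(21 + 1) = 103*((-4 - 4)*(-1) + 4) - 19*22 = 103*(-8*(-1) + 4) - 418 = 103*(8 + 4) - 418 = 103*12 - 418 = 1236 - 418 = 818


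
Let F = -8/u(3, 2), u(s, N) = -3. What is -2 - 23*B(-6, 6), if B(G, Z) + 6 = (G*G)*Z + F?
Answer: -14680/3 ≈ -4893.3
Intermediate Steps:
F = 8/3 (F = -8/(-3) = -8*(-⅓) = 8/3 ≈ 2.6667)
B(G, Z) = -10/3 + Z*G² (B(G, Z) = -6 + ((G*G)*Z + 8/3) = -6 + (G²*Z + 8/3) = -6 + (Z*G² + 8/3) = -6 + (8/3 + Z*G²) = -10/3 + Z*G²)
-2 - 23*B(-6, 6) = -2 - 23*(-10/3 + 6*(-6)²) = -2 - 23*(-10/3 + 6*36) = -2 - 23*(-10/3 + 216) = -2 - 23*638/3 = -2 - 14674/3 = -14680/3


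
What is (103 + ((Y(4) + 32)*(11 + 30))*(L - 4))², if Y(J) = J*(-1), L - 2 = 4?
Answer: 5755201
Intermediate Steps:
L = 6 (L = 2 + 4 = 6)
Y(J) = -J
(103 + ((Y(4) + 32)*(11 + 30))*(L - 4))² = (103 + ((-1*4 + 32)*(11 + 30))*(6 - 4))² = (103 + ((-4 + 32)*41)*2)² = (103 + (28*41)*2)² = (103 + 1148*2)² = (103 + 2296)² = 2399² = 5755201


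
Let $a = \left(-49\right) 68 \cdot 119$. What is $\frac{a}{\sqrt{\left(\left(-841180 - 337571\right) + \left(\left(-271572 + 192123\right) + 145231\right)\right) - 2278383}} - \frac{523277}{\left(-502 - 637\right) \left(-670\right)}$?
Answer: $- \frac{30781}{44890} + \frac{99127 i \sqrt{847838}}{423919} \approx -0.6857 + 215.31 i$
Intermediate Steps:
$a = -396508$ ($a = \left(-3332\right) 119 = -396508$)
$\frac{a}{\sqrt{\left(\left(-841180 - 337571\right) + \left(\left(-271572 + 192123\right) + 145231\right)\right) - 2278383}} - \frac{523277}{\left(-502 - 637\right) \left(-670\right)} = - \frac{396508}{\sqrt{\left(\left(-841180 - 337571\right) + \left(\left(-271572 + 192123\right) + 145231\right)\right) - 2278383}} - \frac{523277}{\left(-502 - 637\right) \left(-670\right)} = - \frac{396508}{\sqrt{\left(-1178751 + \left(-79449 + 145231\right)\right) - 2278383}} - \frac{523277}{\left(-1139\right) \left(-670\right)} = - \frac{396508}{\sqrt{\left(-1178751 + 65782\right) - 2278383}} - \frac{523277}{763130} = - \frac{396508}{\sqrt{-1112969 - 2278383}} - \frac{30781}{44890} = - \frac{396508}{\sqrt{-3391352}} - \frac{30781}{44890} = - \frac{396508}{2 i \sqrt{847838}} - \frac{30781}{44890} = - 396508 \left(- \frac{i \sqrt{847838}}{1695676}\right) - \frac{30781}{44890} = \frac{99127 i \sqrt{847838}}{423919} - \frac{30781}{44890} = - \frac{30781}{44890} + \frac{99127 i \sqrt{847838}}{423919}$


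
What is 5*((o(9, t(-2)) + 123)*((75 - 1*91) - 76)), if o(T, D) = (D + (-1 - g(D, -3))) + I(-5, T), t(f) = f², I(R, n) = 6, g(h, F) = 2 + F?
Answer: -61180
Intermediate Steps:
o(T, D) = 6 + D (o(T, D) = (D + (-1 - (2 - 3))) + 6 = (D + (-1 - 1*(-1))) + 6 = (D + (-1 + 1)) + 6 = (D + 0) + 6 = D + 6 = 6 + D)
5*((o(9, t(-2)) + 123)*((75 - 1*91) - 76)) = 5*(((6 + (-2)²) + 123)*((75 - 1*91) - 76)) = 5*(((6 + 4) + 123)*((75 - 91) - 76)) = 5*((10 + 123)*(-16 - 76)) = 5*(133*(-92)) = 5*(-12236) = -61180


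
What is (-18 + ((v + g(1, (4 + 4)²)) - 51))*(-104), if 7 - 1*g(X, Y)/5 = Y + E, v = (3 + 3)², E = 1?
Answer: 33592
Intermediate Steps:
v = 36 (v = 6² = 36)
g(X, Y) = 30 - 5*Y (g(X, Y) = 35 - 5*(Y + 1) = 35 - 5*(1 + Y) = 35 + (-5 - 5*Y) = 30 - 5*Y)
(-18 + ((v + g(1, (4 + 4)²)) - 51))*(-104) = (-18 + ((36 + (30 - 5*(4 + 4)²)) - 51))*(-104) = (-18 + ((36 + (30 - 5*8²)) - 51))*(-104) = (-18 + ((36 + (30 - 5*64)) - 51))*(-104) = (-18 + ((36 + (30 - 320)) - 51))*(-104) = (-18 + ((36 - 290) - 51))*(-104) = (-18 + (-254 - 51))*(-104) = (-18 - 305)*(-104) = -323*(-104) = 33592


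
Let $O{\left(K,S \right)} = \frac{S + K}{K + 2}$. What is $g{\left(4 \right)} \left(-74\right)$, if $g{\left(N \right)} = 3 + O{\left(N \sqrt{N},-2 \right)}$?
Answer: $- \frac{1332}{5} \approx -266.4$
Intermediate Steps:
$O{\left(K,S \right)} = \frac{K + S}{2 + K}$
$g{\left(N \right)} = 3 + \frac{-2 + N^{\frac{3}{2}}}{2 + N^{\frac{3}{2}}}$ ($g{\left(N \right)} = 3 + \frac{N \sqrt{N} - 2}{2 + N \sqrt{N}} = 3 + \frac{N^{\frac{3}{2}} - 2}{2 + N^{\frac{3}{2}}} = 3 + \frac{-2 + N^{\frac{3}{2}}}{2 + N^{\frac{3}{2}}}$)
$g{\left(4 \right)} \left(-74\right) = \frac{4 \left(1 + 4^{\frac{3}{2}}\right)}{2 + 4^{\frac{3}{2}}} \left(-74\right) = \frac{4 \left(1 + 8\right)}{2 + 8} \left(-74\right) = 4 \cdot \frac{1}{10} \cdot 9 \left(-74\right) = \frac{18}{5} \left(-74\right) = - \frac{1332}{5}$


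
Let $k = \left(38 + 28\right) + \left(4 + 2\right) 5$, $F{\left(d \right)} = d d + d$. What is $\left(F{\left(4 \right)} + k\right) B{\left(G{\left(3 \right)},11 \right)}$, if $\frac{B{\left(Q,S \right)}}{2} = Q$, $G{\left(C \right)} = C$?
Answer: $696$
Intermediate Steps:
$F{\left(d \right)} = d + d^{2}$ ($F{\left(d \right)} = d^{2} + d = d + d^{2}$)
$k = 96$ ($k = 66 + 6 \cdot 5 = 66 + 30 = 96$)
$B{\left(Q,S \right)} = 2 Q$
$\left(F{\left(4 \right)} + k\right) B{\left(G{\left(3 \right)},11 \right)} = \left(4 \left(1 + 4\right) + 96\right) 2 \cdot 3 = \left(4 \cdot 5 + 96\right) 6 = \left(20 + 96\right) 6 = 116 \cdot 6 = 696$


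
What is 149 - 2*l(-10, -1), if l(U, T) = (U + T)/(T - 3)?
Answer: 287/2 ≈ 143.50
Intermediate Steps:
l(U, T) = (T + U)/(-3 + T)
149 - 2*l(-10, -1) = 149 - 2*(-1 - 10)/(-3 - 1) = 149 - 2*(-11)/(-4) = 149 - (-1)*(-11)/2 = 149 - 2*11/4 = 149 - 11/2 = 287/2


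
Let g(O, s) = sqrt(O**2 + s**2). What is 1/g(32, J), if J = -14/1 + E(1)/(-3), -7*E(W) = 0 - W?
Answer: 21*sqrt(538609)/538609 ≈ 0.028614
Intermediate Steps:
E(W) = W/7 (E(W) = -(0 - W)/7 = -(-1)*W/7 = W/7)
J = -295/21 (J = -14/1 + ((1/7)*1)/(-3) = -14*1 + (1/7)*(-1/3) = -14 - 1/21 = -295/21 ≈ -14.048)
1/g(32, J) = 1/(sqrt(32**2 + (-295/21)**2)) = 1/(sqrt(1024 + 87025/441)) = 1/(sqrt(538609/441)) = 1/(sqrt(538609)/21) = 21*sqrt(538609)/538609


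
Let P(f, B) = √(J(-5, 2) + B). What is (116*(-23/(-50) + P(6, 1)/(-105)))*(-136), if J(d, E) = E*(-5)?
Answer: -181424/25 + 15776*I/35 ≈ -7257.0 + 450.74*I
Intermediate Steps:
J(d, E) = -5*E
P(f, B) = √(-10 + B) (P(f, B) = √(-5*2 + B) = √(-10 + B))
(116*(-23/(-50) + P(6, 1)/(-105)))*(-136) = (116*(-23/(-50) + √(-10 + 1)/(-105)))*(-136) = (116*(-23*(-1/50) + √(-9)*(-1/105)))*(-136) = (116*(23/50 + (3*I)*(-1/105)))*(-136) = (116*(23/50 - I/35))*(-136) = (1334/25 - 116*I/35)*(-136) = -181424/25 + 15776*I/35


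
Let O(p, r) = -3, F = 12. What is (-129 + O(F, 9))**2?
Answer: 17424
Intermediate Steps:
(-129 + O(F, 9))**2 = (-129 - 3)**2 = (-132)**2 = 17424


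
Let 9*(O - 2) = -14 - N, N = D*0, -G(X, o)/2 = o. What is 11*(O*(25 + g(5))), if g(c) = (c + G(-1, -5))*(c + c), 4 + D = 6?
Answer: 7700/9 ≈ 855.56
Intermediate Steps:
D = 2 (D = -4 + 6 = 2)
G(X, o) = -2*o
N = 0 (N = 2*0 = 0)
O = 4/9 (O = 2 + (-14 - 1*0)/9 = 2 + (-14 + 0)/9 = 2 + (⅑)*(-14) = 2 - 14/9 = 4/9 ≈ 0.44444)
g(c) = 2*c*(10 + c) (g(c) = (c - 2*(-5))*(c + c) = (c + 10)*(2*c) = (10 + c)*(2*c) = 2*c*(10 + c))
11*(O*(25 + g(5))) = 11*(4*(25 + 2*5*(10 + 5))/9) = 11*(4*(25 + 2*5*15)/9) = 11*(4*(25 + 150)/9) = 11*((4/9)*175) = 11*(700/9) = 7700/9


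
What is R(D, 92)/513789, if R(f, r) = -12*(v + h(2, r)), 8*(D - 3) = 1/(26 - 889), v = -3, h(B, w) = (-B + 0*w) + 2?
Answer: 12/171263 ≈ 7.0068e-5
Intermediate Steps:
h(B, w) = 2 - B (h(B, w) = (-B + 0) + 2 = -B + 2 = 2 - B)
D = 20711/6904 (D = 3 + 1/(8*(26 - 889)) = 3 + (1/8)/(-863) = 3 + (1/8)*(-1/863) = 3 - 1/6904 = 20711/6904 ≈ 2.9999)
R(f, r) = 36 (R(f, r) = -12*(-3 + (2 - 1*2)) = -12*(-3 + (2 - 2)) = -12*(-3 + 0) = -12*(-3) = 36)
R(D, 92)/513789 = 36/513789 = 36*(1/513789) = 12/171263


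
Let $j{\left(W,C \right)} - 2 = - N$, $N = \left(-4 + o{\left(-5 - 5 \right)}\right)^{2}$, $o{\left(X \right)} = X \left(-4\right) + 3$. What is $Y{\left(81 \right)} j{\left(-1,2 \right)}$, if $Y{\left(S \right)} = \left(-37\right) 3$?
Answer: $168609$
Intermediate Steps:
$o{\left(X \right)} = 3 - 4 X$ ($o{\left(X \right)} = - 4 X + 3 = 3 - 4 X$)
$Y{\left(S \right)} = -111$
$N = 1521$ ($N = \left(-4 - \left(-3 + 4 \left(-5 - 5\right)\right)\right)^{2} = \left(-4 + \left(3 - -40\right)\right)^{2} = \left(-4 + \left(3 + 40\right)\right)^{2} = \left(-4 + 43\right)^{2} = 39^{2} = 1521$)
$j{\left(W,C \right)} = -1519$ ($j{\left(W,C \right)} = 2 - 1521 = -1519$)
$Y{\left(81 \right)} j{\left(-1,2 \right)} = \left(-111\right) \left(-1519\right) = 168609$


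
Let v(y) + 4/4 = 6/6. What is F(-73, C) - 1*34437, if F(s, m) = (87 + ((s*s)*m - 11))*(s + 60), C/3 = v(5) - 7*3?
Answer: 4329026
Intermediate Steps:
v(y) = 0 (v(y) = -1 + 6/6 = -1 + 6*(⅙) = -1 + 1 = 0)
C = -63 (C = 3*(0 - 7*3) = 3*(0 - 21) = 3*(-21) = -63)
F(s, m) = (60 + s)*(76 + m*s²) (F(s, m) = (87 + (s²*m - 11))*(60 + s) = (87 + (m*s² - 11))*(60 + s) = (87 + (-11 + m*s²))*(60 + s) = (76 + m*s²)*(60 + s) = (60 + s)*(76 + m*s²))
F(-73, C) - 1*34437 = (4560 + 76*(-73) - 63*(-73)³ + 60*(-63)*(-73)²) - 1*34437 = (4560 - 5548 - 63*(-389017) + 60*(-63)*5329) - 34437 = (4560 - 5548 + 24508071 - 20143620) - 34437 = 4363463 - 34437 = 4329026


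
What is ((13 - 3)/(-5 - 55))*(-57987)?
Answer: 19329/2 ≈ 9664.5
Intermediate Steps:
((13 - 3)/(-5 - 55))*(-57987) = (10/(-60))*(-57987) = (10*(-1/60))*(-57987) = -⅙*(-57987) = 19329/2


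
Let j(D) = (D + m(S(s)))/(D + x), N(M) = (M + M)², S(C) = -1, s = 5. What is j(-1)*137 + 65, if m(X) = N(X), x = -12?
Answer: 434/13 ≈ 33.385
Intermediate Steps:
N(M) = 4*M² (N(M) = (2*M)² = 4*M²)
m(X) = 4*X²
j(D) = (4 + D)/(-12 + D) (j(D) = (D + 4*(-1)²)/(D - 12) = (D + 4*1)/(-12 + D) = (D + 4)/(-12 + D) = (4 + D)/(-12 + D))
j(-1)*137 + 65 = ((4 - 1)/(-12 - 1))*137 + 65 = (3/(-13))*137 + 65 = -1/13*3*137 + 65 = -3/13*137 + 65 = -411/13 + 65 = 434/13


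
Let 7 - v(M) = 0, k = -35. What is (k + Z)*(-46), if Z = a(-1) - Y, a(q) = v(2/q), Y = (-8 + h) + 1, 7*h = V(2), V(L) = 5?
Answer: 6992/7 ≈ 998.86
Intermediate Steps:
h = 5/7 (h = (⅐)*5 = 5/7 ≈ 0.71429)
v(M) = 7 (v(M) = 7 - 1*0 = 7 + 0 = 7)
Y = -44/7 (Y = (-8 + 5/7) + 1 = -51/7 + 1 = -44/7 ≈ -6.2857)
a(q) = 7
Z = 93/7 (Z = 7 - 1*(-44/7) = 7 + 44/7 = 93/7 ≈ 13.286)
(k + Z)*(-46) = (-35 + 93/7)*(-46) = -152/7*(-46) = 6992/7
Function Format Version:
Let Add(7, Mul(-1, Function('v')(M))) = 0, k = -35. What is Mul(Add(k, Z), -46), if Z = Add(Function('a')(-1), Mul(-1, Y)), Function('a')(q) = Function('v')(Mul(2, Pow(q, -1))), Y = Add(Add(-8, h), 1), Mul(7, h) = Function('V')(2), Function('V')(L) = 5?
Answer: Rational(6992, 7) ≈ 998.86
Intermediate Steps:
h = Rational(5, 7) (h = Mul(Rational(1, 7), 5) = Rational(5, 7) ≈ 0.71429)
Function('v')(M) = 7 (Function('v')(M) = Add(7, Mul(-1, 0)) = Add(7, 0) = 7)
Y = Rational(-44, 7) (Y = Add(Add(-8, Rational(5, 7)), 1) = Add(Rational(-51, 7), 1) = Rational(-44, 7) ≈ -6.2857)
Function('a')(q) = 7
Z = Rational(93, 7) (Z = Add(7, Mul(-1, Rational(-44, 7))) = Add(7, Rational(44, 7)) = Rational(93, 7) ≈ 13.286)
Mul(Add(k, Z), -46) = Mul(Add(-35, Rational(93, 7)), -46) = Mul(Rational(-152, 7), -46) = Rational(6992, 7)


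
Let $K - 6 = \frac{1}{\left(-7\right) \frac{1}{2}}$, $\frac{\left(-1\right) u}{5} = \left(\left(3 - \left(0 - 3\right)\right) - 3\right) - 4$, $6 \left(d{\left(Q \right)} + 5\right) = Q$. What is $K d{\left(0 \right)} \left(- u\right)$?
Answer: $\frac{1000}{7} \approx 142.86$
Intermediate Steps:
$d{\left(Q \right)} = -5 + \frac{Q}{6}$
$u = 5$ ($u = - 5 \left(\left(\left(3 - \left(0 - 3\right)\right) - 3\right) - 4\right) = - 5 \left(\left(\left(3 - -3\right) - 3\right) - 4\right) = - 5 \left(\left(\left(3 + 3\right) - 3\right) - 4\right) = - 5 \left(\left(6 - 3\right) - 4\right) = - 5 \left(3 - 4\right) = \left(-5\right) \left(-1\right) = 5$)
$K = \frac{40}{7}$ ($K = 6 + \frac{1}{\left(-7\right) \frac{1}{2}} = 6 + \frac{1}{- \frac{7}{2}} = 6 - \frac{2}{7} = \frac{40}{7} \approx 5.7143$)
$K d{\left(0 \right)} \left(- u\right) = \frac{40 \left(-5 + \frac{1}{6} \cdot 0\right)}{7} \left(\left(-1\right) 5\right) = \frac{40 \left(-5 + 0\right)}{7} \left(-5\right) = \frac{40}{7} \left(-5\right) \left(-5\right) = \left(- \frac{200}{7}\right) \left(-5\right) = \frac{1000}{7}$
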